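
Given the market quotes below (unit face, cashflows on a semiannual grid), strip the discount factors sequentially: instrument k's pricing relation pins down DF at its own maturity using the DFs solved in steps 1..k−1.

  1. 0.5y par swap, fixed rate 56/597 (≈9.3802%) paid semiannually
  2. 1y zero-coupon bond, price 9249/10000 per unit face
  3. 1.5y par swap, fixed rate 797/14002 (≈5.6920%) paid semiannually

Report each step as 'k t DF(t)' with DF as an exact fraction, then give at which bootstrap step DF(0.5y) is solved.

1 1/2 597/625
2 1 9249/10000
3 3/2 9203/10000
DF(0.5y) is solved at step 1

step 1 [0.5y] swap r/2=28/597: DF=(1 − 28/597·(0))/(1+28/597) = 597/625 ≈ 0.955200
step 2 [1y] zero: DF = P = 9249/10000 ≈ 0.924900
step 3 [1.5y] swap r/2=797/28004: DF=(1 − 797/28004·(0.955200+0.924900))/(1+797/28004) = 9203/10000 ≈ 0.920300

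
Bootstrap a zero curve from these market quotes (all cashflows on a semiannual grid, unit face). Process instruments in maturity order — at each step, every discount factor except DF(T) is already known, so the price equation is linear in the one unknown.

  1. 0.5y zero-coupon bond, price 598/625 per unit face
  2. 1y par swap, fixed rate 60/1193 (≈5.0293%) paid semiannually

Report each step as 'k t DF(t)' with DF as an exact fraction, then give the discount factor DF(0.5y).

1 1/2 598/625
2 1 119/125
DF(0.5y) = 598/625 ≈ 0.956800

step 1 [0.5y] zero: DF = P = 598/625 ≈ 0.956800
step 2 [1y] swap r/2=30/1193: DF=(1 − 30/1193·(0.956800))/(1+30/1193) = 119/125 ≈ 0.952000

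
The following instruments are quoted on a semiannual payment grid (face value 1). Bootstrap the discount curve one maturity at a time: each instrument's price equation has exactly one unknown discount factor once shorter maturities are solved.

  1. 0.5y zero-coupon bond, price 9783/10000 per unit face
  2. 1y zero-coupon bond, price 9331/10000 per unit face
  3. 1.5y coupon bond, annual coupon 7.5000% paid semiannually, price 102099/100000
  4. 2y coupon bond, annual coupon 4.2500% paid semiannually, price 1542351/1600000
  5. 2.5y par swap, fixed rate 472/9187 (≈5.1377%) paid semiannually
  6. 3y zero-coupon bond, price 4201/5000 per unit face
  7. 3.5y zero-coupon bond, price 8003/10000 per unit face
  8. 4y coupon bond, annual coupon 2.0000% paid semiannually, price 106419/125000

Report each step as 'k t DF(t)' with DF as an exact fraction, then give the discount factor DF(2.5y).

1 1/2 9783/10000
2 1 9331/10000
3 3/2 183/200
4 2 8851/10000
5 5/2 441/500
6 3 4201/5000
7 7/2 8003/10000
8 4 1953/2500
DF(2.5y) = 441/500 ≈ 0.882000

step 1 [0.5y] zero: DF = P = 9783/10000 ≈ 0.978300
step 2 [1y] zero: DF = P = 9331/10000 ≈ 0.933100
step 3 [1.5y] bond c/2=3/80: DF=(102099/100000 − 3/80·(0.978300+0.933100))/(1+3/80) = 183/200 ≈ 0.915000
step 4 [2y] bond c/2=17/800: DF=(1542351/1600000 − 17/800·(0.978300+0.933100+0.915000))/(1+17/800) = 8851/10000 ≈ 0.885100
step 5 [2.5y] swap r/2=236/9187: DF=(1 − 236/9187·(0.978300+0.933100+0.915000+0.885100))/(1+236/9187) = 441/500 ≈ 0.882000
step 6 [3y] zero: DF = P = 4201/5000 ≈ 0.840200
step 7 [3.5y] zero: DF = P = 8003/10000 ≈ 0.800300
step 8 [4y] bond c/2=1/100: DF=(106419/125000 − 1/100·(0.978300+0.933100+0.915000+0.885100+0.882000+0.840200+0.800300))/(1+1/100) = 1953/2500 ≈ 0.781200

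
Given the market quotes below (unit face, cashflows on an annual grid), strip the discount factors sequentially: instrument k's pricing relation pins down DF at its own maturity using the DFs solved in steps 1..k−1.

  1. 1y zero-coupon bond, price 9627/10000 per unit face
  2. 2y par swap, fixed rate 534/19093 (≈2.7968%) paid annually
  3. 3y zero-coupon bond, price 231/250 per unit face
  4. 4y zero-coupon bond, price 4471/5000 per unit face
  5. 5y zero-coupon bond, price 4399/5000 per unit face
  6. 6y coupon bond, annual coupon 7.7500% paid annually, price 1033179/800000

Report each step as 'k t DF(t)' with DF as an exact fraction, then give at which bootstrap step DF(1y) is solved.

step 1 [1y] zero: DF = P = 9627/10000 ≈ 0.962700
step 2 [2y] swap r/1=534/19093: DF=(1 − 534/19093·(0.962700))/(1+534/19093) = 4733/5000 ≈ 0.946600
step 3 [3y] zero: DF = P = 231/250 ≈ 0.924000
step 4 [4y] zero: DF = P = 4471/5000 ≈ 0.894200
step 5 [5y] zero: DF = P = 4399/5000 ≈ 0.879800
step 6 [6y] bond c/1=31/400: DF=(1033179/800000 − 31/400·(0.962700+0.946600+0.924000+0.894200+0.879800))/(1+31/400) = 542/625 ≈ 0.867200

1 1 9627/10000
2 2 4733/5000
3 3 231/250
4 4 4471/5000
5 5 4399/5000
6 6 542/625
DF(1y) is solved at step 1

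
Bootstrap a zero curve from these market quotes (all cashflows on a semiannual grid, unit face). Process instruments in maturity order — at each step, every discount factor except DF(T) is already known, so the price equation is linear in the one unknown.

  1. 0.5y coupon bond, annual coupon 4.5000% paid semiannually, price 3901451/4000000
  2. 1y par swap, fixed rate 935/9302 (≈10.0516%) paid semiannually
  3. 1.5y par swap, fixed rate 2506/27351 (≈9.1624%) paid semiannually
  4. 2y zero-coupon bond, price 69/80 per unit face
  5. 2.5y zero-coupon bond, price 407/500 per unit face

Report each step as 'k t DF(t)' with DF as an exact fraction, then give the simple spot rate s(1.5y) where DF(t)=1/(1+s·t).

step 1 [0.5y] bond c/2=9/400: DF=(3901451/4000000 − 9/400·(0))/(1+9/400) = 9539/10000 ≈ 0.953900
step 2 [1y] swap r/2=935/18604: DF=(1 − 935/18604·(0.953900))/(1+935/18604) = 1813/2000 ≈ 0.906500
step 3 [1.5y] swap r/2=1253/27351: DF=(1 − 1253/27351·(0.953900+0.906500))/(1+1253/27351) = 8747/10000 ≈ 0.874700
step 4 [2y] zero: DF = P = 69/80 ≈ 0.862500
step 5 [2.5y] zero: DF = P = 407/500 ≈ 0.814000

1 1/2 9539/10000
2 1 1813/2000
3 3/2 8747/10000
4 2 69/80
5 5/2 407/500
s(1.5y) = (1/(8747/10000) − 1)/(3/2) = 2506/26241 ≈ 9.5499%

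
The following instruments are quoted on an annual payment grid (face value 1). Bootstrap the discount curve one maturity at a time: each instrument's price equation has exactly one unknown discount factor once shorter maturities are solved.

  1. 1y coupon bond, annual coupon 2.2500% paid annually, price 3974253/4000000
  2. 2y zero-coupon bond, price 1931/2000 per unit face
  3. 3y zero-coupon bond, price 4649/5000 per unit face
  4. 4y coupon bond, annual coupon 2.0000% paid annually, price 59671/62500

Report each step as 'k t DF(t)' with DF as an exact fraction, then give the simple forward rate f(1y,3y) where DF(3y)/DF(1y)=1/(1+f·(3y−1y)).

step 1 [1y] bond c/1=9/400: DF=(3974253/4000000 − 9/400·(0))/(1+9/400) = 9717/10000 ≈ 0.971700
step 2 [2y] zero: DF = P = 1931/2000 ≈ 0.965500
step 3 [3y] zero: DF = P = 4649/5000 ≈ 0.929800
step 4 [4y] bond c/1=1/50: DF=(59671/62500 − 1/50·(0.971700+0.965500+0.929800))/(1+1/50) = 4399/5000 ≈ 0.879800

1 1 9717/10000
2 2 1931/2000
3 3 4649/5000
4 4 4399/5000
f(1y,3y) = ((9717/10000)/(4649/5000) − 1)/(2) = 419/18596 ≈ 2.2532%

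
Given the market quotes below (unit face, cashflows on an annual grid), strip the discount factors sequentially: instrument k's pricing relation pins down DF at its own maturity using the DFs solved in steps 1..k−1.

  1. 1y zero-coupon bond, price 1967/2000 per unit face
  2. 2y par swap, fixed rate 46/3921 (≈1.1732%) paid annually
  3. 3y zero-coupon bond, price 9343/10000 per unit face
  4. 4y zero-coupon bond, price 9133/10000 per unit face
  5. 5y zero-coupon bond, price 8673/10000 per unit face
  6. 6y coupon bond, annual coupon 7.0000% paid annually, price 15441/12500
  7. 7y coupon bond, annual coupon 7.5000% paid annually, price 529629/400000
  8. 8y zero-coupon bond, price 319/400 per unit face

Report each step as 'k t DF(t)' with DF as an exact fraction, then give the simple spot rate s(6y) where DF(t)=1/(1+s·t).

1 1 1967/2000
2 2 977/1000
3 3 9343/10000
4 4 9133/10000
5 5 8673/10000
6 6 4243/5000
7 7 8463/10000
8 8 319/400
s(6y) = (1/(4243/5000) − 1)/(6) = 757/25458 ≈ 2.9735%

step 1 [1y] zero: DF = P = 1967/2000 ≈ 0.983500
step 2 [2y] swap r/1=46/3921: DF=(1 − 46/3921·(0.983500))/(1+46/3921) = 977/1000 ≈ 0.977000
step 3 [3y] zero: DF = P = 9343/10000 ≈ 0.934300
step 4 [4y] zero: DF = P = 9133/10000 ≈ 0.913300
step 5 [5y] zero: DF = P = 8673/10000 ≈ 0.867300
step 6 [6y] bond c/1=7/100: DF=(15441/12500 − 7/100·(0.983500+0.977000+0.934300+0.913300+0.867300))/(1+7/100) = 4243/5000 ≈ 0.848600
step 7 [7y] bond c/1=3/40: DF=(529629/400000 − 3/40·(0.983500+0.977000+0.934300+0.913300+0.867300+0.848600))/(1+3/40) = 8463/10000 ≈ 0.846300
step 8 [8y] zero: DF = P = 319/400 ≈ 0.797500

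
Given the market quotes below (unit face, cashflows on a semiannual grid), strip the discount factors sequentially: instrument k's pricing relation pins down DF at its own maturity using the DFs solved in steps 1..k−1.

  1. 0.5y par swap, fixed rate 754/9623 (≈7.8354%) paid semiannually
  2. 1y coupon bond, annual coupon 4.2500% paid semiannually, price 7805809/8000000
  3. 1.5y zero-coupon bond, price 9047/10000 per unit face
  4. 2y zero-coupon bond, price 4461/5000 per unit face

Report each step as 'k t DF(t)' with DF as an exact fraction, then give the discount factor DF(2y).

step 1 [0.5y] swap r/2=377/9623: DF=(1 − 377/9623·(0))/(1+377/9623) = 9623/10000 ≈ 0.962300
step 2 [1y] bond c/2=17/800: DF=(7805809/8000000 − 17/800·(0.962300))/(1+17/800) = 4677/5000 ≈ 0.935400
step 3 [1.5y] zero: DF = P = 9047/10000 ≈ 0.904700
step 4 [2y] zero: DF = P = 4461/5000 ≈ 0.892200

1 1/2 9623/10000
2 1 4677/5000
3 3/2 9047/10000
4 2 4461/5000
DF(2y) = 4461/5000 ≈ 0.892200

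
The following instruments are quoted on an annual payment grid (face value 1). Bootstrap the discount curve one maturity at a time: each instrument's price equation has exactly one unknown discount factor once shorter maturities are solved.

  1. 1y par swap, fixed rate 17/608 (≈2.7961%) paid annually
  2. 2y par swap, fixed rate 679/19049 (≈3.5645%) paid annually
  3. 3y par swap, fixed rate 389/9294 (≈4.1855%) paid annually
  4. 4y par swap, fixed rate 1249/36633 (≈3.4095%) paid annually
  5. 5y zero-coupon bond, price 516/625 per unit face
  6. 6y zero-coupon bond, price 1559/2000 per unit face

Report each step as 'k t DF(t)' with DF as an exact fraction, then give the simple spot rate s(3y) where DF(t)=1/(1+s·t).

1 1 608/625
2 2 9321/10000
3 3 8833/10000
4 4 8751/10000
5 5 516/625
6 6 1559/2000
s(3y) = (1/(8833/10000) − 1)/(3) = 389/8833 ≈ 4.4039%

step 1 [1y] swap r/1=17/608: DF=(1 − 17/608·(0))/(1+17/608) = 608/625 ≈ 0.972800
step 2 [2y] swap r/1=679/19049: DF=(1 − 679/19049·(0.972800))/(1+679/19049) = 9321/10000 ≈ 0.932100
step 3 [3y] swap r/1=389/9294: DF=(1 − 389/9294·(0.972800+0.932100))/(1+389/9294) = 8833/10000 ≈ 0.883300
step 4 [4y] swap r/1=1249/36633: DF=(1 − 1249/36633·(0.972800+0.932100+0.883300))/(1+1249/36633) = 8751/10000 ≈ 0.875100
step 5 [5y] zero: DF = P = 516/625 ≈ 0.825600
step 6 [6y] zero: DF = P = 1559/2000 ≈ 0.779500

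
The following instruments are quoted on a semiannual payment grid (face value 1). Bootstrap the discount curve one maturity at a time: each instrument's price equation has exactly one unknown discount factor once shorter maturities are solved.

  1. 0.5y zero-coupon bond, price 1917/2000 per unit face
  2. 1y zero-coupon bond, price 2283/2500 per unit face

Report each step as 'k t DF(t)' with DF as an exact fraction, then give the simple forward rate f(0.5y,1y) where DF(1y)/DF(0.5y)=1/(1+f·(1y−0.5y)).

step 1 [0.5y] zero: DF = P = 1917/2000 ≈ 0.958500
step 2 [1y] zero: DF = P = 2283/2500 ≈ 0.913200

1 1/2 1917/2000
2 1 2283/2500
f(0.5y,1y) = ((1917/2000)/(2283/2500) − 1)/(1/2) = 151/1522 ≈ 9.9212%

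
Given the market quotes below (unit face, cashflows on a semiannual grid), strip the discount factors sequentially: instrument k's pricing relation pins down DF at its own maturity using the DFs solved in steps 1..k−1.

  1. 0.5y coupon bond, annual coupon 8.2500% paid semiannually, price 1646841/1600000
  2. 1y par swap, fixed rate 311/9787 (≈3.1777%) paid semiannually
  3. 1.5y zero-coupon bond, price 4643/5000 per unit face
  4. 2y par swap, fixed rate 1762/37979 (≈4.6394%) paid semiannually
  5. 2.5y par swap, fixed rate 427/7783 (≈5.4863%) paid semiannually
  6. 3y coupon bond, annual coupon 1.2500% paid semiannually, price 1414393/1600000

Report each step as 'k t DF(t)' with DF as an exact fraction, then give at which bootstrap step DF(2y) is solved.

1 1/2 1977/2000
2 1 9689/10000
3 3/2 4643/5000
4 2 9119/10000
5 5/2 8719/10000
6 3 1699/2000
DF(2y) is solved at step 4

step 1 [0.5y] bond c/2=33/800: DF=(1646841/1600000 − 33/800·(0))/(1+33/800) = 1977/2000 ≈ 0.988500
step 2 [1y] swap r/2=311/19574: DF=(1 − 311/19574·(0.988500))/(1+311/19574) = 9689/10000 ≈ 0.968900
step 3 [1.5y] zero: DF = P = 4643/5000 ≈ 0.928600
step 4 [2y] swap r/2=881/37979: DF=(1 − 881/37979·(0.988500+0.968900+0.928600))/(1+881/37979) = 9119/10000 ≈ 0.911900
step 5 [2.5y] swap r/2=427/15566: DF=(1 − 427/15566·(0.988500+0.968900+0.928600+0.911900))/(1+427/15566) = 8719/10000 ≈ 0.871900
step 6 [3y] bond c/2=1/160: DF=(1414393/1600000 − 1/160·(0.988500+0.968900+0.928600+0.911900+0.871900))/(1+1/160) = 1699/2000 ≈ 0.849500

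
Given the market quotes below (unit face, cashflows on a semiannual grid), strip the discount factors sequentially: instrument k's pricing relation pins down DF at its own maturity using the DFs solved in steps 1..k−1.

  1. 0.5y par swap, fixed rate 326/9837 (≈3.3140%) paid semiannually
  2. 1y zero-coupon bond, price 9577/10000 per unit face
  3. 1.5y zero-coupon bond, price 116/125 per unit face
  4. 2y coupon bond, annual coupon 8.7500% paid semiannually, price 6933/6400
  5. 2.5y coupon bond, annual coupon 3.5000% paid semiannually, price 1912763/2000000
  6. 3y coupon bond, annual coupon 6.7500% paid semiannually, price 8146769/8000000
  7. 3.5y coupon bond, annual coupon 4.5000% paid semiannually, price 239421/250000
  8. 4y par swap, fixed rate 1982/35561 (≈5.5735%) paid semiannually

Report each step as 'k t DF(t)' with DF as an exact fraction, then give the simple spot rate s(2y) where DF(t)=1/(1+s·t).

step 1 [0.5y] swap r/2=163/9837: DF=(1 − 163/9837·(0))/(1+163/9837) = 9837/10000 ≈ 0.983700
step 2 [1y] zero: DF = P = 9577/10000 ≈ 0.957700
step 3 [1.5y] zero: DF = P = 116/125 ≈ 0.928000
step 4 [2y] bond c/2=7/160: DF=(6933/6400 − 7/160·(0.983700+0.957700+0.928000))/(1+7/160) = 1147/1250 ≈ 0.917600
step 5 [2.5y] bond c/2=7/400: DF=(1912763/2000000 − 7/400·(0.983700+0.957700+0.928000+0.917600))/(1+7/400) = 2187/2500 ≈ 0.874800
step 6 [3y] bond c/2=27/800: DF=(8146769/8000000 − 27/800·(0.983700+0.957700+0.928000+0.917600+0.874800))/(1+27/800) = 8329/10000 ≈ 0.832900
step 7 [3.5y] bond c/2=9/400: DF=(239421/250000 − 9/400·(0.983700+0.957700+0.928000+0.917600+0.874800+0.832900))/(1+9/400) = 8157/10000 ≈ 0.815700
step 8 [4y] swap r/2=991/35561: DF=(1 − 991/35561·(0.983700+0.957700+0.928000+0.917600+0.874800+0.832900+0.815700))/(1+991/35561) = 4009/5000 ≈ 0.801800

1 1/2 9837/10000
2 1 9577/10000
3 3/2 116/125
4 2 1147/1250
5 5/2 2187/2500
6 3 8329/10000
7 7/2 8157/10000
8 4 4009/5000
s(2y) = (1/(1147/1250) − 1)/(2) = 103/2294 ≈ 4.4900%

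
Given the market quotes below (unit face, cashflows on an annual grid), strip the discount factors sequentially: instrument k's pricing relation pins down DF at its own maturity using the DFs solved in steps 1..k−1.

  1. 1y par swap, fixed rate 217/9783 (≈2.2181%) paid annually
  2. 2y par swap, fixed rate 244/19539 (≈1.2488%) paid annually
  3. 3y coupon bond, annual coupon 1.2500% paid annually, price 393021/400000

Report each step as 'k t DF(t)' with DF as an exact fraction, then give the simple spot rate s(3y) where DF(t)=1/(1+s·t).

step 1 [1y] swap r/1=217/9783: DF=(1 − 217/9783·(0))/(1+217/9783) = 9783/10000 ≈ 0.978300
step 2 [2y] swap r/1=244/19539: DF=(1 − 244/19539·(0.978300))/(1+244/19539) = 2439/2500 ≈ 0.975600
step 3 [3y] bond c/1=1/80: DF=(393021/400000 − 1/80·(0.978300+0.975600))/(1+1/80) = 9463/10000 ≈ 0.946300

1 1 9783/10000
2 2 2439/2500
3 3 9463/10000
s(3y) = (1/(9463/10000) − 1)/(3) = 179/9463 ≈ 1.8916%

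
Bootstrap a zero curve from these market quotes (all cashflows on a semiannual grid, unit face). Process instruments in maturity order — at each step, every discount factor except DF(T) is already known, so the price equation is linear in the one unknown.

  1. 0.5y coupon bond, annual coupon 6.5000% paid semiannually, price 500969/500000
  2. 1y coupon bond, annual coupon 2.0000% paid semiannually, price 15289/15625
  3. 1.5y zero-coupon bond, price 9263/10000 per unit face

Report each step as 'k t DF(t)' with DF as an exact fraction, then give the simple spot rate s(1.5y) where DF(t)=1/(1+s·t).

1 1/2 1213/1250
2 1 1199/1250
3 3/2 9263/10000
s(1.5y) = (1/(9263/10000) − 1)/(3/2) = 1474/27789 ≈ 5.3043%

step 1 [0.5y] bond c/2=13/400: DF=(500969/500000 − 13/400·(0))/(1+13/400) = 1213/1250 ≈ 0.970400
step 2 [1y] bond c/2=1/100: DF=(15289/15625 − 1/100·(0.970400))/(1+1/100) = 1199/1250 ≈ 0.959200
step 3 [1.5y] zero: DF = P = 9263/10000 ≈ 0.926300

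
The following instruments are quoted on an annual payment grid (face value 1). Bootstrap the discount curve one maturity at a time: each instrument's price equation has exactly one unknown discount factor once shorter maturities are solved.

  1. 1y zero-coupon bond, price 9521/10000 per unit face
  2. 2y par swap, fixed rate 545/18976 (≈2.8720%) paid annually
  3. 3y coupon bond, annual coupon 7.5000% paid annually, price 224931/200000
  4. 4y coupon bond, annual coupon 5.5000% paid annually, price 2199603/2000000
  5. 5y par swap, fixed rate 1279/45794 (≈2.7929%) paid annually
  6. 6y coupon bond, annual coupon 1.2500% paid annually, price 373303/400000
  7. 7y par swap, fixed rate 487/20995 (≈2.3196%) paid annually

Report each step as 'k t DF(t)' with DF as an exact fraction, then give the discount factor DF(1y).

1 1 9521/10000
2 2 1891/2000
3 3 4569/5000
4 4 8959/10000
5 5 8721/10000
6 6 2163/2500
7 7 8539/10000
DF(1y) = 9521/10000 ≈ 0.952100

step 1 [1y] zero: DF = P = 9521/10000 ≈ 0.952100
step 2 [2y] swap r/1=545/18976: DF=(1 − 545/18976·(0.952100))/(1+545/18976) = 1891/2000 ≈ 0.945500
step 3 [3y] bond c/1=3/40: DF=(224931/200000 − 3/40·(0.952100+0.945500))/(1+3/40) = 4569/5000 ≈ 0.913800
step 4 [4y] bond c/1=11/200: DF=(2199603/2000000 − 11/200·(0.952100+0.945500+0.913800))/(1+11/200) = 8959/10000 ≈ 0.895900
step 5 [5y] swap r/1=1279/45794: DF=(1 − 1279/45794·(0.952100+0.945500+0.913800+0.895900))/(1+1279/45794) = 8721/10000 ≈ 0.872100
step 6 [6y] bond c/1=1/80: DF=(373303/400000 − 1/80·(0.952100+0.945500+0.913800+0.895900+0.872100))/(1+1/80) = 2163/2500 ≈ 0.865200
step 7 [7y] swap r/1=487/20995: DF=(1 − 487/20995·(0.952100+0.945500+0.913800+0.895900+0.872100+0.865200))/(1+487/20995) = 8539/10000 ≈ 0.853900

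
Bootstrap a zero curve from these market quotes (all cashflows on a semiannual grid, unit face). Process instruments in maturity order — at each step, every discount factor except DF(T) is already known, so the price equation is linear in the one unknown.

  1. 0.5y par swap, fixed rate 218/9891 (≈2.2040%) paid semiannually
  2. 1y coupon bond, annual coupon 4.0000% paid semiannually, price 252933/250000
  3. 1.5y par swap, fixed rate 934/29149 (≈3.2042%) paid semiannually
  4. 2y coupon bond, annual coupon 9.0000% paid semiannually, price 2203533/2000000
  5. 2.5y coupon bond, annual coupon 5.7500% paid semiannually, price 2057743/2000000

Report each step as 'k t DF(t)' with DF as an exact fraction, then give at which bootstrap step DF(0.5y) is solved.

step 1 [0.5y] swap r/2=109/9891: DF=(1 − 109/9891·(0))/(1+109/9891) = 9891/10000 ≈ 0.989100
step 2 [1y] bond c/2=1/50: DF=(252933/250000 − 1/50·(0.989100))/(1+1/50) = 389/400 ≈ 0.972500
step 3 [1.5y] swap r/2=467/29149: DF=(1 − 467/29149·(0.989100+0.972500))/(1+467/29149) = 9533/10000 ≈ 0.953300
step 4 [2y] bond c/2=9/200: DF=(2203533/2000000 − 9/200·(0.989100+0.972500+0.953300))/(1+9/200) = 1161/1250 ≈ 0.928800
step 5 [2.5y] bond c/2=23/800: DF=(2057743/2000000 − 23/800·(0.989100+0.972500+0.953300+0.928800))/(1+23/800) = 8927/10000 ≈ 0.892700

1 1/2 9891/10000
2 1 389/400
3 3/2 9533/10000
4 2 1161/1250
5 5/2 8927/10000
DF(0.5y) is solved at step 1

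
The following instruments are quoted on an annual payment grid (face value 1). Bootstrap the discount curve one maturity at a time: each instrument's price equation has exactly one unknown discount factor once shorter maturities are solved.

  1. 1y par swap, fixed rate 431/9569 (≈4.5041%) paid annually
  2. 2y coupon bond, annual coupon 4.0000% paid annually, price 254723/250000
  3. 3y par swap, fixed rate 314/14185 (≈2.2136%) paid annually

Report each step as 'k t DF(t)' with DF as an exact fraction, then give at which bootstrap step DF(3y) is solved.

step 1 [1y] swap r/1=431/9569: DF=(1 − 431/9569·(0))/(1+431/9569) = 9569/10000 ≈ 0.956900
step 2 [2y] bond c/1=1/25: DF=(254723/250000 − 1/25·(0.956900))/(1+1/25) = 9429/10000 ≈ 0.942900
step 3 [3y] swap r/1=314/14185: DF=(1 − 314/14185·(0.956900+0.942900))/(1+314/14185) = 2343/2500 ≈ 0.937200

1 1 9569/10000
2 2 9429/10000
3 3 2343/2500
DF(3y) is solved at step 3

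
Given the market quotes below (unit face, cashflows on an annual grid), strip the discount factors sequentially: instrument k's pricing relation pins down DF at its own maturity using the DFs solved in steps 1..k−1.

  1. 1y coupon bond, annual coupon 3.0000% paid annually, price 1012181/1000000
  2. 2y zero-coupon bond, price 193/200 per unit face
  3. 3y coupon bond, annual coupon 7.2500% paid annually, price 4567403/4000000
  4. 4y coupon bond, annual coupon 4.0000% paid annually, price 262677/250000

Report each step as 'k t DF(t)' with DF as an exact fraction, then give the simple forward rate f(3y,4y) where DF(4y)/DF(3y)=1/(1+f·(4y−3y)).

1 1 9827/10000
2 2 193/200
3 3 933/1000
4 4 1799/2000
f(3y,4y) = ((933/1000)/(1799/2000) − 1)/(1) = 67/1799 ≈ 3.7243%

step 1 [1y] bond c/1=3/100: DF=(1012181/1000000 − 3/100·(0))/(1+3/100) = 9827/10000 ≈ 0.982700
step 2 [2y] zero: DF = P = 193/200 ≈ 0.965000
step 3 [3y] bond c/1=29/400: DF=(4567403/4000000 − 29/400·(0.982700+0.965000))/(1+29/400) = 933/1000 ≈ 0.933000
step 4 [4y] bond c/1=1/25: DF=(262677/250000 − 1/25·(0.982700+0.965000+0.933000))/(1+1/25) = 1799/2000 ≈ 0.899500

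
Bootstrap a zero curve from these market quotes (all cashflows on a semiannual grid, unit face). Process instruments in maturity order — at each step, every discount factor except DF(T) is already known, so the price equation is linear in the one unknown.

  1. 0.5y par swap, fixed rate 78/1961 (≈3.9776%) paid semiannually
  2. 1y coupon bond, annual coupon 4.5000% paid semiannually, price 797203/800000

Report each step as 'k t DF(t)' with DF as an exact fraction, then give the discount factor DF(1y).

step 1 [0.5y] swap r/2=39/1961: DF=(1 − 39/1961·(0))/(1+39/1961) = 1961/2000 ≈ 0.980500
step 2 [1y] bond c/2=9/400: DF=(797203/800000 − 9/400·(0.980500))/(1+9/400) = 953/1000 ≈ 0.953000

1 1/2 1961/2000
2 1 953/1000
DF(1y) = 953/1000 ≈ 0.953000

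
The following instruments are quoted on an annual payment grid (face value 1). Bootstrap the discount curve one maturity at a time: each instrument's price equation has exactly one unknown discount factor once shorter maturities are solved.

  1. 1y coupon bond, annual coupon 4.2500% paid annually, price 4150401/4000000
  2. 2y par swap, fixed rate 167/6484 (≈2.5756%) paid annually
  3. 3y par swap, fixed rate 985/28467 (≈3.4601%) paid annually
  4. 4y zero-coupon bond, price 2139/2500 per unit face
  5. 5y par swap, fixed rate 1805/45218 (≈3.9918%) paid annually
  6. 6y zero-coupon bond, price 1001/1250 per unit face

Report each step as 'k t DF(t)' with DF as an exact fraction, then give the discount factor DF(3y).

1 1 9953/10000
2 2 9499/10000
3 3 1803/2000
4 4 2139/2500
5 5 1639/2000
6 6 1001/1250
DF(3y) = 1803/2000 ≈ 0.901500

step 1 [1y] bond c/1=17/400: DF=(4150401/4000000 − 17/400·(0))/(1+17/400) = 9953/10000 ≈ 0.995300
step 2 [2y] swap r/1=167/6484: DF=(1 − 167/6484·(0.995300))/(1+167/6484) = 9499/10000 ≈ 0.949900
step 3 [3y] swap r/1=985/28467: DF=(1 − 985/28467·(0.995300+0.949900))/(1+985/28467) = 1803/2000 ≈ 0.901500
step 4 [4y] zero: DF = P = 2139/2500 ≈ 0.855600
step 5 [5y] swap r/1=1805/45218: DF=(1 − 1805/45218·(0.995300+0.949900+0.901500+0.855600))/(1+1805/45218) = 1639/2000 ≈ 0.819500
step 6 [6y] zero: DF = P = 1001/1250 ≈ 0.800800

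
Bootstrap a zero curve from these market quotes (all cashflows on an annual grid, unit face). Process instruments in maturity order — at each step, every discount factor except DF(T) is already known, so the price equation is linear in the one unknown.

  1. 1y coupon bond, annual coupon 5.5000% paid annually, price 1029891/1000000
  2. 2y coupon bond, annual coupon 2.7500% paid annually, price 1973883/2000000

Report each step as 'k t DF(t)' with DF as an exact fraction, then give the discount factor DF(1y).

1 1 4881/5000
2 2 584/625
DF(1y) = 4881/5000 ≈ 0.976200

step 1 [1y] bond c/1=11/200: DF=(1029891/1000000 − 11/200·(0))/(1+11/200) = 4881/5000 ≈ 0.976200
step 2 [2y] bond c/1=11/400: DF=(1973883/2000000 − 11/400·(0.976200))/(1+11/400) = 584/625 ≈ 0.934400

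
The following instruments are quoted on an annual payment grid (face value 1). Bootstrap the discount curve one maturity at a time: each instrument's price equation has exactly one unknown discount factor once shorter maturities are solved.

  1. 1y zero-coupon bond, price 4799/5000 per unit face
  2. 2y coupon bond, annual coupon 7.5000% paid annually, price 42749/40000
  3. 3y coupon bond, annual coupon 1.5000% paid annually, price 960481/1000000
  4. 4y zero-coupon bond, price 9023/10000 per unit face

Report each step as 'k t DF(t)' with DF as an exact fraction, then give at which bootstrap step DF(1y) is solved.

1 1 4799/5000
2 2 1159/1250
3 3 574/625
4 4 9023/10000
DF(1y) is solved at step 1

step 1 [1y] zero: DF = P = 4799/5000 ≈ 0.959800
step 2 [2y] bond c/1=3/40: DF=(42749/40000 − 3/40·(0.959800))/(1+3/40) = 1159/1250 ≈ 0.927200
step 3 [3y] bond c/1=3/200: DF=(960481/1000000 − 3/200·(0.959800+0.927200))/(1+3/200) = 574/625 ≈ 0.918400
step 4 [4y] zero: DF = P = 9023/10000 ≈ 0.902300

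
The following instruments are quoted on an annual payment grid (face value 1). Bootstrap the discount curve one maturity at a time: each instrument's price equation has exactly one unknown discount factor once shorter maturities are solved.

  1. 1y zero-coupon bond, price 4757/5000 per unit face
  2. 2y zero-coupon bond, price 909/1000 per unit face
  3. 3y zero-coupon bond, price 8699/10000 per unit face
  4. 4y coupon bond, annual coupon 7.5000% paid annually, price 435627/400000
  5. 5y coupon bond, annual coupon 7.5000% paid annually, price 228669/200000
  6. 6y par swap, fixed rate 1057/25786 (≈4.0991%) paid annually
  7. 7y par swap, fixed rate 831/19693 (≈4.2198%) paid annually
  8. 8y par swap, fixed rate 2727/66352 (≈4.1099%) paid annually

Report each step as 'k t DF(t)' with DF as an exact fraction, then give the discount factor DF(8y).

step 1 [1y] zero: DF = P = 4757/5000 ≈ 0.951400
step 2 [2y] zero: DF = P = 909/1000 ≈ 0.909000
step 3 [3y] zero: DF = P = 8699/10000 ≈ 0.869900
step 4 [4y] bond c/1=3/40: DF=(435627/400000 − 3/40·(0.951400+0.909000+0.869900))/(1+3/40) = 4113/5000 ≈ 0.822600
step 5 [5y] bond c/1=3/40: DF=(228669/200000 − 3/40·(0.951400+0.909000+0.869900+0.822600))/(1+3/40) = 8157/10000 ≈ 0.815700
step 6 [6y] swap r/1=1057/25786: DF=(1 − 1057/25786·(0.951400+0.909000+0.869900+0.822600+0.815700))/(1+1057/25786) = 3943/5000 ≈ 0.788600
step 7 [7y] swap r/1=831/19693: DF=(1 − 831/19693·(0.951400+0.909000+0.869900+0.822600+0.815700+0.788600))/(1+831/19693) = 7507/10000 ≈ 0.750700
step 8 [8y] swap r/1=2727/66352: DF=(1 − 2727/66352·(0.951400+0.909000+0.869900+0.822600+0.815700+0.788600+0.750700))/(1+2727/66352) = 7273/10000 ≈ 0.727300

1 1 4757/5000
2 2 909/1000
3 3 8699/10000
4 4 4113/5000
5 5 8157/10000
6 6 3943/5000
7 7 7507/10000
8 8 7273/10000
DF(8y) = 7273/10000 ≈ 0.727300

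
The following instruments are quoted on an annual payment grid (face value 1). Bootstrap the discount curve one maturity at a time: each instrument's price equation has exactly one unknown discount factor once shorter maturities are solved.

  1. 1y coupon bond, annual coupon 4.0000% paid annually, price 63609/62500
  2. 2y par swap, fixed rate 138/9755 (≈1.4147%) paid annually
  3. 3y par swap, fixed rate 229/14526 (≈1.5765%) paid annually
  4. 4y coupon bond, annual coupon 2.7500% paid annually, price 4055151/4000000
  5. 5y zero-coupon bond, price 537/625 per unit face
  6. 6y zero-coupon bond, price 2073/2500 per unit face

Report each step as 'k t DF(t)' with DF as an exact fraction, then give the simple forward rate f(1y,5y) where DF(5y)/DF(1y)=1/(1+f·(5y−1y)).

1 1 4893/5000
2 2 2431/2500
3 3 4771/5000
4 4 9089/10000
5 5 537/625
6 6 2073/2500
f(1y,5y) = ((4893/5000)/(537/625) − 1)/(4) = 199/5728 ≈ 3.4742%

step 1 [1y] bond c/1=1/25: DF=(63609/62500 − 1/25·(0))/(1+1/25) = 4893/5000 ≈ 0.978600
step 2 [2y] swap r/1=138/9755: DF=(1 − 138/9755·(0.978600))/(1+138/9755) = 2431/2500 ≈ 0.972400
step 3 [3y] swap r/1=229/14526: DF=(1 − 229/14526·(0.978600+0.972400))/(1+229/14526) = 4771/5000 ≈ 0.954200
step 4 [4y] bond c/1=11/400: DF=(4055151/4000000 − 11/400·(0.978600+0.972400+0.954200))/(1+11/400) = 9089/10000 ≈ 0.908900
step 5 [5y] zero: DF = P = 537/625 ≈ 0.859200
step 6 [6y] zero: DF = P = 2073/2500 ≈ 0.829200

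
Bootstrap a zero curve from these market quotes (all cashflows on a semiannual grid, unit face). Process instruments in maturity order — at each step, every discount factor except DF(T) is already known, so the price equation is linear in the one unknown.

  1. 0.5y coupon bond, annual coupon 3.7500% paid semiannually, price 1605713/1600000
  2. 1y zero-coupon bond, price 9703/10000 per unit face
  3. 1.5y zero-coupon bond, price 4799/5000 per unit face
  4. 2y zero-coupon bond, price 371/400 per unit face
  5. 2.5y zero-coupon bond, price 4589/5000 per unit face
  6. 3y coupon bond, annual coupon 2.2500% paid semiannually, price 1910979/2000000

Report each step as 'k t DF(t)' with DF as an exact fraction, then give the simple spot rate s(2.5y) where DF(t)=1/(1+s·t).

step 1 [0.5y] bond c/2=3/160: DF=(1605713/1600000 − 3/160·(0))/(1+3/160) = 9851/10000 ≈ 0.985100
step 2 [1y] zero: DF = P = 9703/10000 ≈ 0.970300
step 3 [1.5y] zero: DF = P = 4799/5000 ≈ 0.959800
step 4 [2y] zero: DF = P = 371/400 ≈ 0.927500
step 5 [2.5y] zero: DF = P = 4589/5000 ≈ 0.917800
step 6 [3y] bond c/2=9/800: DF=(1910979/2000000 − 9/800·(0.985100+0.970300+0.959800+0.927500+0.917800))/(1+9/800) = 8919/10000 ≈ 0.891900

1 1/2 9851/10000
2 1 9703/10000
3 3/2 4799/5000
4 2 371/400
5 5/2 4589/5000
6 3 8919/10000
s(2.5y) = (1/(4589/5000) − 1)/(5/2) = 822/22945 ≈ 3.5825%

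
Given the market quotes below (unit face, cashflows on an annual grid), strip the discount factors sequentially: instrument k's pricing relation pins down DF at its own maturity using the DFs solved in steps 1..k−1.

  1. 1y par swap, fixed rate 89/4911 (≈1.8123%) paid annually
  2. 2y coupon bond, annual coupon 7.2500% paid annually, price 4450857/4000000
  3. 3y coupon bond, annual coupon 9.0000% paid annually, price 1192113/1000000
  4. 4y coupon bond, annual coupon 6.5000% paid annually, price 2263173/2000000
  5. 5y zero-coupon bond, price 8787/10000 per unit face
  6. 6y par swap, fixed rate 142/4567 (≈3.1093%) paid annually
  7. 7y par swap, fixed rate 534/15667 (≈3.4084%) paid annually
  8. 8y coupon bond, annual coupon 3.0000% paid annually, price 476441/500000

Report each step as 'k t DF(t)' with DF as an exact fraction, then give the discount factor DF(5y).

step 1 [1y] swap r/1=89/4911: DF=(1 − 89/4911·(0))/(1+89/4911) = 4911/5000 ≈ 0.982200
step 2 [2y] bond c/1=29/400: DF=(4450857/4000000 − 29/400·(0.982200))/(1+29/400) = 9711/10000 ≈ 0.971100
step 3 [3y] bond c/1=9/100: DF=(1192113/1000000 − 9/100·(0.982200+0.971100))/(1+9/100) = 2331/2500 ≈ 0.932400
step 4 [4y] bond c/1=13/200: DF=(2263173/2000000 − 13/200·(0.982200+0.971100+0.932400))/(1+13/200) = 554/625 ≈ 0.886400
step 5 [5y] zero: DF = P = 8787/10000 ≈ 0.878700
step 6 [6y] swap r/1=142/4567: DF=(1 − 142/4567·(0.982200+0.971100+0.932400+0.886400+0.878700))/(1+142/4567) = 1037/1250 ≈ 0.829600
step 7 [7y] swap r/1=534/15667: DF=(1 − 534/15667·(0.982200+0.971100+0.932400+0.886400+0.878700+0.829600))/(1+534/15667) = 983/1250 ≈ 0.786400
step 8 [8y] bond c/1=3/100: DF=(476441/500000 − 3/100·(0.982200+0.971100+0.932400+0.886400+0.878700+0.829600+0.786400))/(1+3/100) = 3713/5000 ≈ 0.742600

1 1 4911/5000
2 2 9711/10000
3 3 2331/2500
4 4 554/625
5 5 8787/10000
6 6 1037/1250
7 7 983/1250
8 8 3713/5000
DF(5y) = 8787/10000 ≈ 0.878700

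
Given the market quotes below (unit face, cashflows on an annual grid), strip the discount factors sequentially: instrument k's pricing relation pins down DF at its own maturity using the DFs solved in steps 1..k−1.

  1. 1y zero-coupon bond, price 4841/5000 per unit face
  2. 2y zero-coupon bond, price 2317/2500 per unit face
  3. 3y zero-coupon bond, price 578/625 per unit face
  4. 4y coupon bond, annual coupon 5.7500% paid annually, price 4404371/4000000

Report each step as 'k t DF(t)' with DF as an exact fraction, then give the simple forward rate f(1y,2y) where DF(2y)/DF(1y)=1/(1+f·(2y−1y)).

1 1 4841/5000
2 2 2317/2500
3 3 578/625
4 4 8879/10000
f(1y,2y) = ((4841/5000)/(2317/2500) − 1)/(1) = 207/4634 ≈ 4.4670%

step 1 [1y] zero: DF = P = 4841/5000 ≈ 0.968200
step 2 [2y] zero: DF = P = 2317/2500 ≈ 0.926800
step 3 [3y] zero: DF = P = 578/625 ≈ 0.924800
step 4 [4y] bond c/1=23/400: DF=(4404371/4000000 − 23/400·(0.968200+0.926800+0.924800))/(1+23/400) = 8879/10000 ≈ 0.887900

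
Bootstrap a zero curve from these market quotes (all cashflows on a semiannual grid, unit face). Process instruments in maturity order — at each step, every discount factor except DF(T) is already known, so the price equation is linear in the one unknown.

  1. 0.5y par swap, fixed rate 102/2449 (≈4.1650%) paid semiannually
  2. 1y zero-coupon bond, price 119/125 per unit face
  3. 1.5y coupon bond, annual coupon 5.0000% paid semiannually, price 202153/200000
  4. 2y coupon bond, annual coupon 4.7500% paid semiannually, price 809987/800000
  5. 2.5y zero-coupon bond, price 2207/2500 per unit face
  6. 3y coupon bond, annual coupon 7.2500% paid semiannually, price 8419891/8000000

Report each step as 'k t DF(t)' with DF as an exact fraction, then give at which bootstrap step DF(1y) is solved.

step 1 [0.5y] swap r/2=51/2449: DF=(1 − 51/2449·(0))/(1+51/2449) = 2449/2500 ≈ 0.979600
step 2 [1y] zero: DF = P = 119/125 ≈ 0.952000
step 3 [1.5y] bond c/2=1/40: DF=(202153/200000 − 1/40·(0.979600+0.952000))/(1+1/40) = 939/1000 ≈ 0.939000
step 4 [2y] bond c/2=19/800: DF=(809987/800000 − 19/800·(0.979600+0.952000+0.939000))/(1+19/800) = 1153/1250 ≈ 0.922400
step 5 [2.5y] zero: DF = P = 2207/2500 ≈ 0.882800
step 6 [3y] bond c/2=29/800: DF=(8419891/8000000 − 29/800·(0.979600+0.952000+0.939000+0.922400+0.882800))/(1+29/800) = 8521/10000 ≈ 0.852100

1 1/2 2449/2500
2 1 119/125
3 3/2 939/1000
4 2 1153/1250
5 5/2 2207/2500
6 3 8521/10000
DF(1y) is solved at step 2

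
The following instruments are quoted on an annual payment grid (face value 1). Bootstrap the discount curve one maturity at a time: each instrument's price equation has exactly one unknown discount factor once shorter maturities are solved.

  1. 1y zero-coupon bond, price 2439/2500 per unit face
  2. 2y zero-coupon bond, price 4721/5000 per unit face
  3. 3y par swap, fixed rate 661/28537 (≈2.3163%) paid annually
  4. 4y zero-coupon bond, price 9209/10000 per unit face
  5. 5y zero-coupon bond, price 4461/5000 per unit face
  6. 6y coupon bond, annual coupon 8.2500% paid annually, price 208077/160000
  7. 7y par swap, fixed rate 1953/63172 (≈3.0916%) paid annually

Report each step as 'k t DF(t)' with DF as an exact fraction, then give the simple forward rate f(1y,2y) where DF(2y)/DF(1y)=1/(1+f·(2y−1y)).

1 1 2439/2500
2 2 4721/5000
3 3 9339/10000
4 4 9209/10000
5 5 4461/5000
6 6 8457/10000
7 7 8047/10000
f(1y,2y) = ((2439/2500)/(4721/5000) − 1)/(1) = 157/4721 ≈ 3.3256%

step 1 [1y] zero: DF = P = 2439/2500 ≈ 0.975600
step 2 [2y] zero: DF = P = 4721/5000 ≈ 0.944200
step 3 [3y] swap r/1=661/28537: DF=(1 − 661/28537·(0.975600+0.944200))/(1+661/28537) = 9339/10000 ≈ 0.933900
step 4 [4y] zero: DF = P = 9209/10000 ≈ 0.920900
step 5 [5y] zero: DF = P = 4461/5000 ≈ 0.892200
step 6 [6y] bond c/1=33/400: DF=(208077/160000 − 33/400·(0.975600+0.944200+0.933900+0.920900+0.892200))/(1+33/400) = 8457/10000 ≈ 0.845700
step 7 [7y] swap r/1=1953/63172: DF=(1 − 1953/63172·(0.975600+0.944200+0.933900+0.920900+0.892200+0.845700))/(1+1953/63172) = 8047/10000 ≈ 0.804700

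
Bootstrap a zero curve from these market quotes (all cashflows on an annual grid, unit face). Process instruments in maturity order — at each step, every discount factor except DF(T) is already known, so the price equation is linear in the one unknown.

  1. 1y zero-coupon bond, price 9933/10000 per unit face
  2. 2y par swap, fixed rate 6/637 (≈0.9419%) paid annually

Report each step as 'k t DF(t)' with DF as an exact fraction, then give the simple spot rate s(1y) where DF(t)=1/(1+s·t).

step 1 [1y] zero: DF = P = 9933/10000 ≈ 0.993300
step 2 [2y] swap r/1=6/637: DF=(1 − 6/637·(0.993300))/(1+6/637) = 4907/5000 ≈ 0.981400

1 1 9933/10000
2 2 4907/5000
s(1y) = (1/(9933/10000) − 1)/(1) = 67/9933 ≈ 0.6745%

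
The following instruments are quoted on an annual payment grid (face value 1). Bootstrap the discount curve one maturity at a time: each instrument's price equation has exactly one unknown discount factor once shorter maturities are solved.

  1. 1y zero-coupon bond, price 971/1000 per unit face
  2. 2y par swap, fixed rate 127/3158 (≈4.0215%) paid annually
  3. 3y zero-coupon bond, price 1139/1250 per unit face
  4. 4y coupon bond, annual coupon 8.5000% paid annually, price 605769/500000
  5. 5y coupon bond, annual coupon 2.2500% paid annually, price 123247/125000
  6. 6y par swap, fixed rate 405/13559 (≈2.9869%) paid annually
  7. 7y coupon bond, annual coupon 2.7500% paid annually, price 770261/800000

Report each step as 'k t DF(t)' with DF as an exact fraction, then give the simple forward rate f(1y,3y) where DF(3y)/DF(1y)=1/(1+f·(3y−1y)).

step 1 [1y] zero: DF = P = 971/1000 ≈ 0.971000
step 2 [2y] swap r/1=127/3158: DF=(1 − 127/3158·(0.971000))/(1+127/3158) = 4619/5000 ≈ 0.923800
step 3 [3y] zero: DF = P = 1139/1250 ≈ 0.911200
step 4 [4y] bond c/1=17/200: DF=(605769/500000 − 17/200·(0.971000+0.923800+0.911200))/(1+17/200) = 1121/1250 ≈ 0.896800
step 5 [5y] bond c/1=9/400: DF=(123247/125000 − 9/400·(0.971000+0.923800+0.911200+0.896800))/(1+9/400) = 2207/2500 ≈ 0.882800
step 6 [6y] swap r/1=405/13559: DF=(1 − 405/13559·(0.971000+0.923800+0.911200+0.896800+0.882800))/(1+405/13559) = 419/500 ≈ 0.838000
step 7 [7y] bond c/1=11/400: DF=(770261/800000 − 11/400·(0.971000+0.923800+0.911200+0.896800+0.882800+0.838000))/(1+11/400) = 7919/10000 ≈ 0.791900

1 1 971/1000
2 2 4619/5000
3 3 1139/1250
4 4 1121/1250
5 5 2207/2500
6 6 419/500
7 7 7919/10000
f(1y,3y) = ((971/1000)/(1139/1250) − 1)/(2) = 299/9112 ≈ 3.2814%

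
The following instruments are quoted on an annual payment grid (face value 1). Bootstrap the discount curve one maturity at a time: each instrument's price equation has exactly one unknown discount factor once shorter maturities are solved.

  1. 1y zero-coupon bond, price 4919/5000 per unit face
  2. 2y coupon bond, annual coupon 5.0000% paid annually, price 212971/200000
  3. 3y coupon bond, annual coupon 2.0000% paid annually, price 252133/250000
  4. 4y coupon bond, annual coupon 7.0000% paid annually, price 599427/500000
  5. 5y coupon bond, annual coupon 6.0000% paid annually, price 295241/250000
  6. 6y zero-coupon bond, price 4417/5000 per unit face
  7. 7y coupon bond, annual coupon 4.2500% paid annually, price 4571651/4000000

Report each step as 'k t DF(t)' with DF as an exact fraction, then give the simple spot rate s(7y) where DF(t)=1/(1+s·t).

1 1 4919/5000
2 2 9673/10000
3 3 1901/2000
4 4 4653/5000
5 5 2243/2500
6 6 4417/5000
7 7 347/400
s(7y) = (1/(347/400) − 1)/(7) = 53/2429 ≈ 2.1820%

step 1 [1y] zero: DF = P = 4919/5000 ≈ 0.983800
step 2 [2y] bond c/1=1/20: DF=(212971/200000 − 1/20·(0.983800))/(1+1/20) = 9673/10000 ≈ 0.967300
step 3 [3y] bond c/1=1/50: DF=(252133/250000 − 1/50·(0.983800+0.967300))/(1+1/50) = 1901/2000 ≈ 0.950500
step 4 [4y] bond c/1=7/100: DF=(599427/500000 − 7/100·(0.983800+0.967300+0.950500))/(1+7/100) = 4653/5000 ≈ 0.930600
step 5 [5y] bond c/1=3/50: DF=(295241/250000 − 3/50·(0.983800+0.967300+0.950500+0.930600))/(1+3/50) = 2243/2500 ≈ 0.897200
step 6 [6y] zero: DF = P = 4417/5000 ≈ 0.883400
step 7 [7y] bond c/1=17/400: DF=(4571651/4000000 − 17/400·(0.983800+0.967300+0.950500+0.930600+0.897200+0.883400))/(1+17/400) = 347/400 ≈ 0.867500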